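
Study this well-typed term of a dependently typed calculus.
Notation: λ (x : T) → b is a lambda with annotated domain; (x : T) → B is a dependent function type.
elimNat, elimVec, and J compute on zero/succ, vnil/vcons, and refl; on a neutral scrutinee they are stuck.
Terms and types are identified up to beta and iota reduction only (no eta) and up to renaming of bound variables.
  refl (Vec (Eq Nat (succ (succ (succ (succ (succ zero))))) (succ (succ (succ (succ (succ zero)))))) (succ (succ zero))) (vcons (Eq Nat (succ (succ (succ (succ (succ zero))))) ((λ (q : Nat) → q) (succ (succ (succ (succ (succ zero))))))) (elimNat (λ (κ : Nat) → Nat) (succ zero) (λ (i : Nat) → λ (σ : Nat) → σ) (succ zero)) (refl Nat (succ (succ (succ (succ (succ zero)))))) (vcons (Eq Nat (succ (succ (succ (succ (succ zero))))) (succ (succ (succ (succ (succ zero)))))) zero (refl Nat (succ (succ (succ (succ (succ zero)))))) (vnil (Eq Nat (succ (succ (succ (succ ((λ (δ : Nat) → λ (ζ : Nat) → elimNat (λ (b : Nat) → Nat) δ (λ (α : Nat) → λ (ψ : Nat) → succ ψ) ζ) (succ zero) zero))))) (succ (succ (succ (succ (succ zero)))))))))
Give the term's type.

the term's type:
  Eq (Vec (Eq Nat (succ (succ (succ (succ (succ zero))))) (succ (succ (succ (succ (succ zero)))))) (succ (succ zero))) (vcons (Eq Nat (succ (succ (succ (succ (succ zero))))) (succ (succ (succ (succ (succ zero)))))) (succ zero) (refl Nat (succ (succ (succ (succ (succ zero)))))) (vcons (Eq Nat (succ (succ (succ (succ (succ zero))))) (succ (succ (succ (succ (succ zero)))))) zero (refl Nat (succ (succ (succ (succ (succ zero)))))) (vnil (Eq Nat (succ (succ (succ (succ (succ zero))))) (succ (succ (succ (succ (succ zero))))))))) (vcons (Eq Nat (succ (succ (succ (succ (succ zero))))) (succ (succ (succ (succ (succ zero)))))) (succ zero) (refl Nat (succ (succ (succ (succ (succ zero)))))) (vcons (Eq Nat (succ (succ (succ (succ (succ zero))))) (succ (succ (succ (succ (succ zero)))))) zero (refl Nat (succ (succ (succ (succ (succ zero)))))) (vnil (Eq Nat (succ (succ (succ (succ (succ zero))))) (succ (succ (succ (succ (succ zero)))))))))


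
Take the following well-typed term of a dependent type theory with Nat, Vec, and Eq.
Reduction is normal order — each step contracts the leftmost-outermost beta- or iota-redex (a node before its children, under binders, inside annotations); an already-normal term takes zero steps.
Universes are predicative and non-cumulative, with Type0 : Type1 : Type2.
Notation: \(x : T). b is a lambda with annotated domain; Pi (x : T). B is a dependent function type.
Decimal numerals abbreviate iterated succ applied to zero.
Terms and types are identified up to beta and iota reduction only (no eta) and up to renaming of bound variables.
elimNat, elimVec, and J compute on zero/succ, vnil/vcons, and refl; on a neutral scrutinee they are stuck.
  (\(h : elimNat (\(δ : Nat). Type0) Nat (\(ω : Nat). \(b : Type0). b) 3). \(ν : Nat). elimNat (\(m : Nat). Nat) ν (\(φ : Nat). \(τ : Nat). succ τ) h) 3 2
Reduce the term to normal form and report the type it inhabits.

normal form:
  5
inferred type:
  Nat
observation: contracting a beta-redex first, the term normalizes in 12 steps.


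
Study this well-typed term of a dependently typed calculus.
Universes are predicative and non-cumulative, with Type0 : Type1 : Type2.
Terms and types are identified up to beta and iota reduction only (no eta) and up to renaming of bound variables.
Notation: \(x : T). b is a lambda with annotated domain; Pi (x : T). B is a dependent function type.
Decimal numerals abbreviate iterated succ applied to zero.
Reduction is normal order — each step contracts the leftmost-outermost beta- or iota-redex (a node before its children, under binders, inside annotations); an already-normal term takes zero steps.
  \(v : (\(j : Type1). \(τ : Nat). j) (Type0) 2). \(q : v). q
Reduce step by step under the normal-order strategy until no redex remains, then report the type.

normal-order reduction:
  \(v : (\(j : Type1). \(τ : Nat). j) (Type0) 2). \(q : v). q
  ~> \(v : (\(j : Nat). Type0) 2). \(τ : v). τ
  ~> \(v : Type0). \(j : v). j
inferred type:
  Pi (v : Type0). Pi (j : v). v


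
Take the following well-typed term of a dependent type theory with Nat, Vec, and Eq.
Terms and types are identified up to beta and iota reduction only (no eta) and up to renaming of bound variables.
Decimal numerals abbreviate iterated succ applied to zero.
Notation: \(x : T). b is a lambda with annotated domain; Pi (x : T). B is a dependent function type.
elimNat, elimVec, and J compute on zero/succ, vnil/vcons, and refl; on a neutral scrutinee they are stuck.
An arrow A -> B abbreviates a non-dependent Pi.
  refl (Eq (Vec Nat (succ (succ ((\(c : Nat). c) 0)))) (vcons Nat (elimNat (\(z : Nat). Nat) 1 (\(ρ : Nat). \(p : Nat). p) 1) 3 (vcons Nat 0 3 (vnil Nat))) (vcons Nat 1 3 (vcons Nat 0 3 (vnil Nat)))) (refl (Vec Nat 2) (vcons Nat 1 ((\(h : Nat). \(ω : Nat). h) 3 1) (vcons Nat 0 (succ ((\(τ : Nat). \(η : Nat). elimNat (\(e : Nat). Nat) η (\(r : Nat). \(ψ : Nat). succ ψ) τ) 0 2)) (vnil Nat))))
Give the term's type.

inferred type:
  Eq (Eq (Vec Nat 2) (vcons Nat 1 3 (vcons Nat 0 3 (vnil Nat))) (vcons Nat 1 3 (vcons Nat 0 3 (vnil Nat)))) (refl (Vec Nat 2) (vcons Nat 1 3 (vcons Nat 0 3 (vnil Nat)))) (refl (Vec Nat 2) (vcons Nat 1 3 (vcons Nat 0 3 (vnil Nat))))


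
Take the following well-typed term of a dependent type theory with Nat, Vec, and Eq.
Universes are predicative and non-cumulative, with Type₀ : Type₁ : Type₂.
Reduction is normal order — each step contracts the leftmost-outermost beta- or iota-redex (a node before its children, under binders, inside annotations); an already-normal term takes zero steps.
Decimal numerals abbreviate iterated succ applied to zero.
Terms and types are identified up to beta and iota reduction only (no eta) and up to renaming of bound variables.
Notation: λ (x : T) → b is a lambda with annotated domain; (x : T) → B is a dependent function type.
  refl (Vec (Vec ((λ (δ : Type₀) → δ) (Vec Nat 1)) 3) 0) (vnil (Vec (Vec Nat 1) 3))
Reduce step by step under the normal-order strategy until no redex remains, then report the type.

normal-order reduction sequence:
  refl (Vec (Vec ((λ (δ : Type₀) → δ) (Vec Nat 1)) 3) 0) (vnil (Vec (Vec Nat 1) 3))
  ~> refl (Vec (Vec (Vec Nat 1) 3) 0) (vnil (Vec (Vec Nat 1) 3))
the term's type:
  Eq (Vec (Vec (Vec Nat 1) 3) 0) (vnil (Vec (Vec Nat 1) 3)) (vnil (Vec (Vec Nat 1) 3))


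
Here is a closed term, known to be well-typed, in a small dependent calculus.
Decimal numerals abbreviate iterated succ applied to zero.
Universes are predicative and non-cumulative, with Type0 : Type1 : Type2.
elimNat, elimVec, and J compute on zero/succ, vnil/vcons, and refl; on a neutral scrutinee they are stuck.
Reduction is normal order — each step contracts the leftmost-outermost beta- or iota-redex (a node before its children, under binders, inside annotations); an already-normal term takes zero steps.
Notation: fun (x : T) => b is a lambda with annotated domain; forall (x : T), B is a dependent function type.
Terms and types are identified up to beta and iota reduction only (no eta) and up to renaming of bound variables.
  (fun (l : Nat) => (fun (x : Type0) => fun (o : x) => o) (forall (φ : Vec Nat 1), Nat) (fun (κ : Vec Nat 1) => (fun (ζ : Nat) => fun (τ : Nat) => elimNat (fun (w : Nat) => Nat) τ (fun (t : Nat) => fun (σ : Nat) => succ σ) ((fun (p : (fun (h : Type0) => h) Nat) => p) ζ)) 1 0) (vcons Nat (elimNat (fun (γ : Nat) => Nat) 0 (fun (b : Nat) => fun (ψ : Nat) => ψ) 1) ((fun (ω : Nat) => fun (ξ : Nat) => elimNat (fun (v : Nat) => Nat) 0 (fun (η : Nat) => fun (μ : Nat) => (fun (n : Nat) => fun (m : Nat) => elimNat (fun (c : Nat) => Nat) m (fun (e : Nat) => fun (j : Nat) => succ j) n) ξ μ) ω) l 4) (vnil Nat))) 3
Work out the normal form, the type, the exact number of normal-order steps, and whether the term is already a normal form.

normal form:
  1
the term's type:
  Nat
reduction steps (normal order): 11
already normal: no
first contracted redex: a beta-redex


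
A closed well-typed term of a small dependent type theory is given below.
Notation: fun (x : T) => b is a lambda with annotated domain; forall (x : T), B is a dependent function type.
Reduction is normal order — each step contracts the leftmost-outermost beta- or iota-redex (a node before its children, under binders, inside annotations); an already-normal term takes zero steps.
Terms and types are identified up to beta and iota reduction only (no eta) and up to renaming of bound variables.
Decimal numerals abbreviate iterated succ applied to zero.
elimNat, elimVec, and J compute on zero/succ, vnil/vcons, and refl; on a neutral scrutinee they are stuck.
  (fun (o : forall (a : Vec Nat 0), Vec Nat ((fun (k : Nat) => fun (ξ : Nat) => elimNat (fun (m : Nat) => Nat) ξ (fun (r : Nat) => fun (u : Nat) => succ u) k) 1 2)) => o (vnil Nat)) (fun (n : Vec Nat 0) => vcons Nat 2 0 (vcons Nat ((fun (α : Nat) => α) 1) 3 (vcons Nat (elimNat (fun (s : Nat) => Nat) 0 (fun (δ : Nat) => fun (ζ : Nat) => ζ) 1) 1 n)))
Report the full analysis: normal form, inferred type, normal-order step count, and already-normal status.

reduced normal form:
  vcons Nat 2 0 (vcons Nat 1 3 (vcons Nat 0 1 (vnil Nat)))
the term's type:
  Vec Nat 3
steps to reach normal form (normal order): 7
started in normal form: no
first redex: a beta-redex


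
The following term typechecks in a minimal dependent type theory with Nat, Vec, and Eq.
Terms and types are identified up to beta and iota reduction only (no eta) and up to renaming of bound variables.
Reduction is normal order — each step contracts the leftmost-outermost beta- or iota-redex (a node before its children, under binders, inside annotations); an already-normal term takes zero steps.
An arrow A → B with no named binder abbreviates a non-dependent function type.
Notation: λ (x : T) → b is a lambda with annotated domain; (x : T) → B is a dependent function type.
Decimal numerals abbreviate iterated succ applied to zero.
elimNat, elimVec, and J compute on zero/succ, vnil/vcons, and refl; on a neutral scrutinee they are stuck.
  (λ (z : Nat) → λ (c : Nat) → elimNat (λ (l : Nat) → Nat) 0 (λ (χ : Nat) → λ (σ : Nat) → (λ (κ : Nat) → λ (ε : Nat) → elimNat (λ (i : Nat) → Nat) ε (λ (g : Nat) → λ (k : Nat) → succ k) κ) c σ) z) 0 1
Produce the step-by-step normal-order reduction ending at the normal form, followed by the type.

normal-order reduction sequence:
  (λ (z : Nat) → λ (c : Nat) → elimNat (λ (l : Nat) → Nat) 0 (λ (χ : Nat) → λ (σ : Nat) → (λ (κ : Nat) → λ (ε : Nat) → elimNat (λ (i : Nat) → Nat) ε (λ (g : Nat) → λ (k : Nat) → succ k) κ) c σ) z) 0 1
  ~> (λ (z : Nat) → elimNat (λ (c : Nat) → Nat) 0 (λ (l : Nat) → λ (χ : Nat) → (λ (σ : Nat) → λ (κ : Nat) → elimNat (λ (ε : Nat) → Nat) κ (λ (i : Nat) → λ (g : Nat) → succ g) σ) z χ) 0) 1
  ~> elimNat (λ (z : Nat) → Nat) 0 (λ (c : Nat) → λ (l : Nat) → (λ (χ : Nat) → λ (σ : Nat) → elimNat (λ (κ : Nat) → Nat) σ (λ (ε : Nat) → λ (i : Nat) → succ i) χ) 1 l) 0
  ~> 0
the term's type:
  Nat


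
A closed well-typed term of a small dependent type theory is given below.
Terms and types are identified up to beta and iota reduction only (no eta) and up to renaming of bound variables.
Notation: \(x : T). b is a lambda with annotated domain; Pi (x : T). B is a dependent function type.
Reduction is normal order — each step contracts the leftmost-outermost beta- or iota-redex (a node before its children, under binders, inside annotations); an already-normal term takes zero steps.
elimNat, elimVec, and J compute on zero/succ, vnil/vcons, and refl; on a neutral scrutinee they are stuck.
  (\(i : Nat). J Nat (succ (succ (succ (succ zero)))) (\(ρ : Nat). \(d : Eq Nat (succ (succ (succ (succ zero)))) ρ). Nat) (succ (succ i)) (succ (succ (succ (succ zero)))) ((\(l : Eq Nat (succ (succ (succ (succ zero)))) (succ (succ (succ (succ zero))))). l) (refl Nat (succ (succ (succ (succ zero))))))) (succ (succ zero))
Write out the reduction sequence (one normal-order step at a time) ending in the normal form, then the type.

normal-order reduction:
  (\(i : Nat). J Nat (succ (succ (succ (succ zero)))) (\(ρ : Nat). \(d : Eq Nat (succ (succ (succ (succ zero)))) ρ). Nat) (succ (succ i)) (succ (succ (succ (succ zero)))) ((\(l : Eq Nat (succ (succ (succ (succ zero)))) (succ (succ (succ (succ zero))))). l) (refl Nat (succ (succ (succ (succ zero))))))) (succ (succ zero))
  ~> J Nat (succ (succ (succ (succ zero)))) (\(i : Nat). \(ρ : Eq Nat (succ (succ (succ (succ zero)))) i). Nat) (succ (succ (succ (succ zero)))) (succ (succ (succ (succ zero)))) ((\(d : Eq Nat (succ (succ (succ (succ zero)))) (succ (succ (succ (succ zero))))). d) (refl Nat (succ (succ (succ (succ zero))))))
  ~> J Nat (succ (succ (succ (succ zero)))) (\(i : Nat). \(ρ : Eq Nat (succ (succ (succ (succ zero)))) i). Nat) (succ (succ (succ (succ zero)))) (succ (succ (succ (succ zero)))) (refl Nat (succ (succ (succ (succ zero)))))
  ~> succ (succ (succ (succ zero)))
inferred type:
  Nat


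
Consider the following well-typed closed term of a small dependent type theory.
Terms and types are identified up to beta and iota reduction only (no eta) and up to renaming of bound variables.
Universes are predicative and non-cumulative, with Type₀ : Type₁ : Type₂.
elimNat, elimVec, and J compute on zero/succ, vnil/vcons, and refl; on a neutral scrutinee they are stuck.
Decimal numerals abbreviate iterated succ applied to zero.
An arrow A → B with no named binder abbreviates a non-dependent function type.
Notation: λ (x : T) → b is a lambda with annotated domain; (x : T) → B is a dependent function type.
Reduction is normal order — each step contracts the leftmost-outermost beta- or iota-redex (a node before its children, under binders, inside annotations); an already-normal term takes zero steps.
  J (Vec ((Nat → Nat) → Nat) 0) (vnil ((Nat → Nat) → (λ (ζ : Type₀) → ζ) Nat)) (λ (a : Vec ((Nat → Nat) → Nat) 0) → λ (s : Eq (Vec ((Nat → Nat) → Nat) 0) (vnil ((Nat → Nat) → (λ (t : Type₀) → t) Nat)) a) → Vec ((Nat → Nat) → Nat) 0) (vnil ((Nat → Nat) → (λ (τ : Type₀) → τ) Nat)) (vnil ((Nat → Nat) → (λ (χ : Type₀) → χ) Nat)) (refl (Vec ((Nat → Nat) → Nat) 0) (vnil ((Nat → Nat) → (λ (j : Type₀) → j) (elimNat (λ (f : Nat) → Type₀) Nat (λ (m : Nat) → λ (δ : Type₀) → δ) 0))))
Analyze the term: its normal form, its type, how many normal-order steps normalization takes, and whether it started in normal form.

normal form:
  vnil ((Nat → Nat) → Nat)
the term's type:
  Vec ((Nat → Nat) → Nat) 0
normal-order step count: 2
started in normal form: no
first redex: a J iota-redex


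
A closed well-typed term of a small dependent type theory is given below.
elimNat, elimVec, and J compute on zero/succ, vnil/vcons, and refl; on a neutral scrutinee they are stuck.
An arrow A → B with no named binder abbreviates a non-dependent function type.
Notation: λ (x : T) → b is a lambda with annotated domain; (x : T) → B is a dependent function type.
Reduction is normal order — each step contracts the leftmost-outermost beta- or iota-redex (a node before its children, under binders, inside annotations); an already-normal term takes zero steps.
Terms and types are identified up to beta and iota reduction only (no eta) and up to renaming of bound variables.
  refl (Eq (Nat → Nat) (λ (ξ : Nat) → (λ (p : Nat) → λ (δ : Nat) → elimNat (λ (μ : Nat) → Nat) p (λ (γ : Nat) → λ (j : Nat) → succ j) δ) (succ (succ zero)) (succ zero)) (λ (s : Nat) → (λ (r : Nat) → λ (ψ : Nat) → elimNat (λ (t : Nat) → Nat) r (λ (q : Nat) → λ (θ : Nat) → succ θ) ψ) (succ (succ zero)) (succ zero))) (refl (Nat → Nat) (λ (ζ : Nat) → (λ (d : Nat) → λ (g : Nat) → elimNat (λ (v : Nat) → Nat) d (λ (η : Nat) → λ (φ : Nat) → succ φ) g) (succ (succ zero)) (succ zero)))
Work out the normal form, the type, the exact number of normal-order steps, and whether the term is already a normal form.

resulting normal form:
  refl (Eq (Nat → Nat) (λ (ξ : Nat) → succ (succ (succ zero))) (λ (p : Nat) → succ (succ (succ zero)))) (refl (Nat → Nat) (λ (δ : Nat) → succ (succ (succ zero))))
the term's type:
  Eq (Eq (Nat → Nat) (λ (ξ : Nat) → succ (succ (succ zero))) (λ (p : Nat) → succ (succ (succ zero)))) (refl (Nat → Nat) (λ (δ : Nat) → succ (succ (succ zero)))) (refl (Nat → Nat) (λ (μ : Nat) → succ (succ (succ zero))))
steps to reach normal form (normal order): 18
started in normal form: no
first redex: a beta-redex


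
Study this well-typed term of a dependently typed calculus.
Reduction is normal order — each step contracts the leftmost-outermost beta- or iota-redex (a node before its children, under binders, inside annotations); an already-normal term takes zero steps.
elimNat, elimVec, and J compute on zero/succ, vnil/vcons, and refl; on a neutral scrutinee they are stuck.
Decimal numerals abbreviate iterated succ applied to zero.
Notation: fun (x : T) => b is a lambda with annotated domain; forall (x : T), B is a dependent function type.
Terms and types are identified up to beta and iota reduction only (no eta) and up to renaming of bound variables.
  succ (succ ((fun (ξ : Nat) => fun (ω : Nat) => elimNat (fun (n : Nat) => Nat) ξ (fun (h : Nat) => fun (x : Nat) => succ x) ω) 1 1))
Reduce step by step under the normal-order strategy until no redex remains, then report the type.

normal-order reduction sequence:
  succ (succ ((fun (ξ : Nat) => fun (ω : Nat) => elimNat (fun (n : Nat) => Nat) ξ (fun (h : Nat) => fun (x : Nat) => succ x) ω) 1 1))
  ~> succ (succ ((fun (ξ : Nat) => elimNat (fun (ω : Nat) => Nat) 1 (fun (n : Nat) => fun (h : Nat) => succ h) ξ) 1))
  ~> succ (succ (elimNat (fun (ξ : Nat) => Nat) 1 (fun (ω : Nat) => fun (n : Nat) => succ n) 1))
  ~> succ (succ ((fun (ξ : Nat) => fun (ω : Nat) => succ ω) 0 (elimNat (fun (n : Nat) => Nat) 1 (fun (h : Nat) => fun (x : Nat) => succ x) 0)))
  ~> succ (succ ((fun (ξ : Nat) => succ ξ) (elimNat (fun (ω : Nat) => Nat) 1 (fun (n : Nat) => fun (h : Nat) => succ h) 0)))
  ~> succ (succ (succ (elimNat (fun (ξ : Nat) => Nat) 1 (fun (ω : Nat) => fun (n : Nat) => succ n) 0)))
  ~> 4
type:
  Nat


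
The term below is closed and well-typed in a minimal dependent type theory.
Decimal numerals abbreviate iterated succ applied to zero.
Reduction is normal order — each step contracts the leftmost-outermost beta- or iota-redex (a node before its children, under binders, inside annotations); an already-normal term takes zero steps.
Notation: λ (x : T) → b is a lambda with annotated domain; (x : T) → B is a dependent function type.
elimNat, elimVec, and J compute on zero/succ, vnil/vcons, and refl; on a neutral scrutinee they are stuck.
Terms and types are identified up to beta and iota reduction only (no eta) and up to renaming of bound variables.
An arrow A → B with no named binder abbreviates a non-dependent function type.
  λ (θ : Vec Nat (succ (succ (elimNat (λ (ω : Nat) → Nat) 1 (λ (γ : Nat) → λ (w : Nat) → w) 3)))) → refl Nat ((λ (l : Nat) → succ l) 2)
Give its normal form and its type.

reduced normal form:
  λ (θ : Vec Nat 3) → refl Nat 3
inferred type:
  Vec Nat 3 → Eq Nat 3 3
observation: 11 normal-order steps separate the term from its normal form.


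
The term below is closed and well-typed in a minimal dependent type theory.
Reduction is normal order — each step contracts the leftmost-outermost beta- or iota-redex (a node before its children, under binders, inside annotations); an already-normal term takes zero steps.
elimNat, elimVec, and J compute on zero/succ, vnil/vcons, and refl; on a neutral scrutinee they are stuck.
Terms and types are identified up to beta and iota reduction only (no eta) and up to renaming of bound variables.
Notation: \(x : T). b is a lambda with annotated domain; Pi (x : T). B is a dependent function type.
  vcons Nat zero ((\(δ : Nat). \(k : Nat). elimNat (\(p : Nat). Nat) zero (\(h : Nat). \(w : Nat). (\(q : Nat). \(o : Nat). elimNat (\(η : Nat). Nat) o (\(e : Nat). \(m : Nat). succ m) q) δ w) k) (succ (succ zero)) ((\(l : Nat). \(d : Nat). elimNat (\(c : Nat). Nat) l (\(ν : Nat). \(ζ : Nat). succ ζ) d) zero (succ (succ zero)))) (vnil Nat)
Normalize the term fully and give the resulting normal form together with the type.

normal form:
  vcons Nat zero (succ (succ (succ (succ zero)))) (vnil Nat)
the term's type:
  Vec Nat (succ zero)
observation: 27 normal-order steps normalize the term, beginning with a beta-redex.


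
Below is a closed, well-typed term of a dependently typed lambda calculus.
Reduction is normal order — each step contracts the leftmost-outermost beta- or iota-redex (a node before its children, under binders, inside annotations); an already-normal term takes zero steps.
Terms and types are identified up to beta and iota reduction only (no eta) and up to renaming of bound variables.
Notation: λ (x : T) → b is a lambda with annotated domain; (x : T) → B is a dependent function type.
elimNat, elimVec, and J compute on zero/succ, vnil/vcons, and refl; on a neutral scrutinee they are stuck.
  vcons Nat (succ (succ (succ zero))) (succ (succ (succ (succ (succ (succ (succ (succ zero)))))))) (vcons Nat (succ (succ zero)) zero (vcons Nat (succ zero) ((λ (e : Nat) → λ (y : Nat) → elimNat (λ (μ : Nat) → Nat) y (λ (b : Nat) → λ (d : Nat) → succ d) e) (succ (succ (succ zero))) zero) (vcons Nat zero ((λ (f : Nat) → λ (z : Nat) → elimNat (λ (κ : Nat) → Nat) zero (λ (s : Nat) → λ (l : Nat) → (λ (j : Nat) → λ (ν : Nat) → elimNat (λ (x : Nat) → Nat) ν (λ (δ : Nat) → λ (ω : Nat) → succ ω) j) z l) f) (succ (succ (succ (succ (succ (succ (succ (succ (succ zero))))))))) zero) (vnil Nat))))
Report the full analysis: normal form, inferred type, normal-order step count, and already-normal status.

normal form:
  vcons Nat (succ (succ (succ zero))) (succ (succ (succ (succ (succ (succ (succ (succ zero)))))))) (vcons Nat (succ (succ zero)) zero (vcons Nat (succ zero) (succ (succ (succ zero))) (vcons Nat zero zero (vnil Nat))))
type:
  Vec Nat (succ (succ (succ (succ zero))))
reduction steps (normal order): 69
already normal: no
first redex: a beta-redex


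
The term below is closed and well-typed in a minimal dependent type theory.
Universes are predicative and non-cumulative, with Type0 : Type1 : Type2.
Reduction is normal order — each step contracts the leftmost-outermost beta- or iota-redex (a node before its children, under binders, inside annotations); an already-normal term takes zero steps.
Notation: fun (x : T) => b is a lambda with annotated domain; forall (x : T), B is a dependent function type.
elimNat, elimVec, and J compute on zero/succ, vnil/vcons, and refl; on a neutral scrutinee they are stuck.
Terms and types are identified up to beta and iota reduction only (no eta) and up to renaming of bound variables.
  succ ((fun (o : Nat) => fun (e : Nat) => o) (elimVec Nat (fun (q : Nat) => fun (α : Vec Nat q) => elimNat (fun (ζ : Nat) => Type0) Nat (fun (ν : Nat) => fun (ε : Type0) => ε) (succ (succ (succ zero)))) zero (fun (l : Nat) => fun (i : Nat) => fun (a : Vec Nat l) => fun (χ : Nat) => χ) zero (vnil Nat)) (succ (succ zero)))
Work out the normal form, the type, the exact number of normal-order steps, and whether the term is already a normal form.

normal form:
  succ zero
type:
  Nat
steps to reach normal form (normal order): 3
already normal: no
first redex: a beta-redex


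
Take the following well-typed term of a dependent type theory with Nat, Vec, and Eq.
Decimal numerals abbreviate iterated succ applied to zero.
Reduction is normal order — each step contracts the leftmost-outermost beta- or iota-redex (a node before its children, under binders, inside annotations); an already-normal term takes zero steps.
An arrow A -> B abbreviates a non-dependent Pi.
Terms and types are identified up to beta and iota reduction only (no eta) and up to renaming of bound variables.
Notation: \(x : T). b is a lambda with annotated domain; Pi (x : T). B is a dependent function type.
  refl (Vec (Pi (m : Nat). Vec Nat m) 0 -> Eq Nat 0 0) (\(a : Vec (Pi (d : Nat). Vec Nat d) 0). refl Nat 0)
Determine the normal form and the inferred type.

normal form:
  refl (Vec (Pi (m : Nat). Vec Nat m) 0 -> Eq Nat 0 0) (\(a : Vec (Pi (d : Nat). Vec Nat d) 0). refl Nat 0)
type:
  Eq (Vec (Pi (m : Nat). Vec Nat m) 0 -> Eq Nat 0 0) (\(a : Vec (Pi (d : Nat). Vec Nat d) 0). refl Nat 0) (\(v : Vec (Pi (o : Nat). Vec Nat o) 0). refl Nat 0)
observation: the term is already in normal form.


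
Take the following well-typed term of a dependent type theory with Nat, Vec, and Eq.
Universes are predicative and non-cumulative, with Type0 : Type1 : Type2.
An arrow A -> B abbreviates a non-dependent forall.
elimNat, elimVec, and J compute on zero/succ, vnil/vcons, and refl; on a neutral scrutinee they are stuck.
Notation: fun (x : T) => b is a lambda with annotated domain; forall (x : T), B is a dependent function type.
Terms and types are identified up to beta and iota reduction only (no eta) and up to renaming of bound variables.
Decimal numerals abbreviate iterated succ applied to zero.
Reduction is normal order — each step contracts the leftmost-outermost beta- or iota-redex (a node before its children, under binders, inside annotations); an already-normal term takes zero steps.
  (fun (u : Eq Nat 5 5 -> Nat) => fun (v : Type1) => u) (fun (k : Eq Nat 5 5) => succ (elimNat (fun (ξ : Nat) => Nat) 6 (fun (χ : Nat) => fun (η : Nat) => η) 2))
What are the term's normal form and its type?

normal form:
  fun (u : Type1) => fun (v : Eq Nat 5 5) => 7
type:
  Type1 -> Eq Nat 5 5 -> Nat
observation: 8 normal-order steps separate the term from its normal form.


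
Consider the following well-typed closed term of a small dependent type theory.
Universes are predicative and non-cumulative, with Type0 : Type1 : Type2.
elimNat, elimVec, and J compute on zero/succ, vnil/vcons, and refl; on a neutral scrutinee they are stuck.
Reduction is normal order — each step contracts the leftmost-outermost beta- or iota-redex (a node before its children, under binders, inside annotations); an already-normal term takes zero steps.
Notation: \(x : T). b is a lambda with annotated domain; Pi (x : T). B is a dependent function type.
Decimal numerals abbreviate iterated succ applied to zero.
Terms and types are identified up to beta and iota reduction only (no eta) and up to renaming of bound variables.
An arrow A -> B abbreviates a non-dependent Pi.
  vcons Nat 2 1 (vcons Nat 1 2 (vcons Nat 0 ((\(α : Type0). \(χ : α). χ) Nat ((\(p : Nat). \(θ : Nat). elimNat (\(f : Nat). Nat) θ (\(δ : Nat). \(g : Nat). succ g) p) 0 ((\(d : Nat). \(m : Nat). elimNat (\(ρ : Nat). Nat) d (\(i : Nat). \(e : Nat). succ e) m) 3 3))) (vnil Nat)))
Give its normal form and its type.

normal form:
  vcons Nat 2 1 (vcons Nat 1 2 (vcons Nat 0 6 (vnil Nat)))
inferred type:
  Vec Nat 3


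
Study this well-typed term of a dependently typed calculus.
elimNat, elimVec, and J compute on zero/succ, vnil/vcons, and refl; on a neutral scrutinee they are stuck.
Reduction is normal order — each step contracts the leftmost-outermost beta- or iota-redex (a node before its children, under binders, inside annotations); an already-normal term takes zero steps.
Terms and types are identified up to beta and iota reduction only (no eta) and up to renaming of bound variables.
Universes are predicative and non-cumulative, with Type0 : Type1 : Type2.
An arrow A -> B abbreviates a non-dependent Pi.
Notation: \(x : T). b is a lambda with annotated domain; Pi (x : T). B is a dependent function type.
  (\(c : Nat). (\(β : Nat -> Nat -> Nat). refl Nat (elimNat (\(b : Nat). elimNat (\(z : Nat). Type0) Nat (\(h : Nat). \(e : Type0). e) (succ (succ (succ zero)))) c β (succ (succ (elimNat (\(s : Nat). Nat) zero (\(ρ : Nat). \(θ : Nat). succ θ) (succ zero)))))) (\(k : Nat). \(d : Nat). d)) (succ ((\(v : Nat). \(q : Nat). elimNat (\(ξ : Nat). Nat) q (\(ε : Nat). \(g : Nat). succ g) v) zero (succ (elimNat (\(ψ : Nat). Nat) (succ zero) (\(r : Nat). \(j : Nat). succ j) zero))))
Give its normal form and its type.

resulting normal form:
  refl Nat (succ (succ (succ zero)))
the term's type:
  Eq Nat (succ (succ (succ zero))) (succ (succ (succ zero)))


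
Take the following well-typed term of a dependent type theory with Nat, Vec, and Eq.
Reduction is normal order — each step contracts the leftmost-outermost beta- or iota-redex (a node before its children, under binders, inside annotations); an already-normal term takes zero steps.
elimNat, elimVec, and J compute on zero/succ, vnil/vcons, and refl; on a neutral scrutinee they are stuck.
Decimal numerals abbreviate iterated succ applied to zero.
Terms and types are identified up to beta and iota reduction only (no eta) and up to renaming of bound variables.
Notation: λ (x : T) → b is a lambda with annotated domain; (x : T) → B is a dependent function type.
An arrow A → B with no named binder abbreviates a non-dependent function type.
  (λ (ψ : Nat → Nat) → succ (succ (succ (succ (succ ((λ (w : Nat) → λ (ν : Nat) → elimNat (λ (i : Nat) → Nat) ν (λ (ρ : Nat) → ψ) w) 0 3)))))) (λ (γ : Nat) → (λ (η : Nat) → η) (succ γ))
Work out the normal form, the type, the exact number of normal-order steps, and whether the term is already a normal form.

resulting normal form:
  8
type:
  Nat
steps to reach normal form (normal order): 4
term was already normal: no
first redex: a beta-redex


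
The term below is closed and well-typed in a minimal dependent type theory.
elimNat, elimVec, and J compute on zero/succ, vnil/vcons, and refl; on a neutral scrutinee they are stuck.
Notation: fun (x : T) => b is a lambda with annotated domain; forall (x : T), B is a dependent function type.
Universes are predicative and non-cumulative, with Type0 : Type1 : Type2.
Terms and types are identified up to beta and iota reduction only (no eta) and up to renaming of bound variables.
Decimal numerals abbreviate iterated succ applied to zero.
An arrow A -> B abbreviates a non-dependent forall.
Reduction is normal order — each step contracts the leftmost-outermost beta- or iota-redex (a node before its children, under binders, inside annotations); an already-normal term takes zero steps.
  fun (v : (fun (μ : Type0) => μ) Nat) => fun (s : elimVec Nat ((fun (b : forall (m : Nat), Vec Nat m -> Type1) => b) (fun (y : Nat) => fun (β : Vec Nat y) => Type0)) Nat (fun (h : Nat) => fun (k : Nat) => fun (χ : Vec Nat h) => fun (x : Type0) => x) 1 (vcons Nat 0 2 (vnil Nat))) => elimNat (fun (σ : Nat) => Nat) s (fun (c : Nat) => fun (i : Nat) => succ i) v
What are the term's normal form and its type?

resulting normal form:
  fun (v : Nat) => fun (μ : Nat) => elimNat (fun (s : Nat) => Nat) μ (fun (b : Nat) => fun (m : Nat) => succ m) v
inferred type:
  Nat -> Nat -> Nat
observation: normalization takes exactly 7 steps under the normal-order strategy.


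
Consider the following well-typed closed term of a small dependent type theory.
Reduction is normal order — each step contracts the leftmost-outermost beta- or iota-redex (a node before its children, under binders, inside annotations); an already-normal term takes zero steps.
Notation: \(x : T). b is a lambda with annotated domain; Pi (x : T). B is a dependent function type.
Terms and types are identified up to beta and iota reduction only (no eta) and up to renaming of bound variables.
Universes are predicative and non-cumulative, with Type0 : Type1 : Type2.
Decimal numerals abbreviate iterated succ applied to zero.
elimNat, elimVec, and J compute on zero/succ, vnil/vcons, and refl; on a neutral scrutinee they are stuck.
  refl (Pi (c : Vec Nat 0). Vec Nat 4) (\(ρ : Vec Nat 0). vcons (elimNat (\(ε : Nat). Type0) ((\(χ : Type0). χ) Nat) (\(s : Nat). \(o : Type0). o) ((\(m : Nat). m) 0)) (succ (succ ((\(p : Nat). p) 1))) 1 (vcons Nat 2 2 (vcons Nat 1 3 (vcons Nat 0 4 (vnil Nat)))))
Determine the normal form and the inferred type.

normal form:
  refl (Pi (c : Vec Nat 0). Vec Nat 4) (\(ρ : Vec Nat 0). vcons Nat 3 1 (vcons Nat 2 2 (vcons Nat 1 3 (vcons Nat 0 4 (vnil Nat)))))
inferred type:
  Eq (Pi (c : Vec Nat 0). Vec Nat 4) (\(ρ : Vec Nat 0). vcons Nat 3 1 (vcons Nat 2 2 (vcons Nat 1 3 (vcons Nat 0 4 (vnil Nat))))) (\(ε : Vec Nat 0). vcons Nat 3 1 (vcons Nat 2 2 (vcons Nat 1 3 (vcons Nat 0 4 (vnil Nat)))))


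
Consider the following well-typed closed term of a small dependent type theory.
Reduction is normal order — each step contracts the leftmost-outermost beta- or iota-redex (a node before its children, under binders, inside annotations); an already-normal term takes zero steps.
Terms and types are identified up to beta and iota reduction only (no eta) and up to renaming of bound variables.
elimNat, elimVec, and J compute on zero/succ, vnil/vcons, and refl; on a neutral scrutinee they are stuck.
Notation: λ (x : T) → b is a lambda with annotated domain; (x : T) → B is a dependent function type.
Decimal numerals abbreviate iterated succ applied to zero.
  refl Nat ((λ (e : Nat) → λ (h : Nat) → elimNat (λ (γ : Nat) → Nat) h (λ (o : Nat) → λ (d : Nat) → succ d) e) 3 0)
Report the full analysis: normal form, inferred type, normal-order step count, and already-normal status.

reduced normal form:
  refl Nat 3
the term's type:
  Eq Nat 3 3
normal-order step count: 12
already normal: no
first contracted redex: a beta-redex


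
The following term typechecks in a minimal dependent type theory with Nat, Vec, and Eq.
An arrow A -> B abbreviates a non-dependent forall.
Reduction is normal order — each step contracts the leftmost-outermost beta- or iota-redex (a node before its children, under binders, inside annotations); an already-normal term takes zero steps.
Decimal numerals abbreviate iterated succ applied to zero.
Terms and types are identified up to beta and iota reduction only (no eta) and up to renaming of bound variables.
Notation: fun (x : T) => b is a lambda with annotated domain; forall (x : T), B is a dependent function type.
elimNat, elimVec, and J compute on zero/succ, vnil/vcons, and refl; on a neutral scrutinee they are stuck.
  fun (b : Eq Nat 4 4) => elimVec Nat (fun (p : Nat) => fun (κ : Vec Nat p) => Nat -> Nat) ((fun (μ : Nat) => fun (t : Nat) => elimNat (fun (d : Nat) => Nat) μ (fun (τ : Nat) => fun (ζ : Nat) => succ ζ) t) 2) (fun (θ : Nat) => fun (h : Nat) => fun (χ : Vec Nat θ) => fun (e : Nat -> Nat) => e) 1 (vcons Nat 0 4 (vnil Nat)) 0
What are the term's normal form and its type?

reduced normal form:
  fun (b : Eq Nat 4 4) => 2
type:
  Eq Nat 4 4 -> Nat
observation: the leftmost-outermost redex is an elimVec iota-redex, and normalization takes 9 steps.


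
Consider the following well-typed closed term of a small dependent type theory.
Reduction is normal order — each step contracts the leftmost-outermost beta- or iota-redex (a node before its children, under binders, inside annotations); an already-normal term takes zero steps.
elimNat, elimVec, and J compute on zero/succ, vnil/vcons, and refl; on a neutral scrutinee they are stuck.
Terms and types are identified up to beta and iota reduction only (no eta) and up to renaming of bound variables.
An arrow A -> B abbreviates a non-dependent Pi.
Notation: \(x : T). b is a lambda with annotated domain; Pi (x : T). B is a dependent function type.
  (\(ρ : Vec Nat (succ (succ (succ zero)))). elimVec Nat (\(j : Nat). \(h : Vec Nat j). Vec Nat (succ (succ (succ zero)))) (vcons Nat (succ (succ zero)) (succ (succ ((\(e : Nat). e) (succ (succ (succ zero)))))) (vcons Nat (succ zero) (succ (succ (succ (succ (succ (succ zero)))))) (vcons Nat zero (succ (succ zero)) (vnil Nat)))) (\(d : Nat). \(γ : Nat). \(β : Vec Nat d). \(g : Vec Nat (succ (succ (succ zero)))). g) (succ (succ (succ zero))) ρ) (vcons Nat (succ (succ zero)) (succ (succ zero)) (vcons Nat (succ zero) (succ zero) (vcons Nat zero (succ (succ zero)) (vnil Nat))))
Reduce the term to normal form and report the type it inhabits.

resulting normal form:
  vcons Nat (succ (succ zero)) (succ (succ (succ (succ (succ zero))))) (vcons Nat (succ zero) (succ (succ (succ (succ (succ (succ zero)))))) (vcons Nat zero (succ (succ zero)) (vnil Nat)))
the term's type:
  Vec Nat (succ (succ (succ zero)))
observation: the leftmost-outermost redex is a beta-redex, and normalization takes 18 steps.


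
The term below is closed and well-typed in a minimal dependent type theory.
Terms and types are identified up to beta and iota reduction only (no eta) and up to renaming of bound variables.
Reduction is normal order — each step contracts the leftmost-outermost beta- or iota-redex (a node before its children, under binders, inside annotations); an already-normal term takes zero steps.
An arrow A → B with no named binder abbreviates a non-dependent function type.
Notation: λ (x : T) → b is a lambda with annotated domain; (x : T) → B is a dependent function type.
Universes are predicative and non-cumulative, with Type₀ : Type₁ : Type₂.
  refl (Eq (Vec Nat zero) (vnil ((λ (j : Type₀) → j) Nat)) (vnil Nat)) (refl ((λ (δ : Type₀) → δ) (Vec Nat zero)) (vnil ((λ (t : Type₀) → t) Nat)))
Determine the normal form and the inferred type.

normal form:
  refl (Eq (Vec Nat zero) (vnil Nat) (vnil Nat)) (refl (Vec Nat zero) (vnil Nat))
the term's type:
  Eq (Eq (Vec Nat zero) (vnil Nat) (vnil Nat)) (refl (Vec Nat zero) (vnil Nat)) (refl (Vec Nat zero) (vnil Nat))


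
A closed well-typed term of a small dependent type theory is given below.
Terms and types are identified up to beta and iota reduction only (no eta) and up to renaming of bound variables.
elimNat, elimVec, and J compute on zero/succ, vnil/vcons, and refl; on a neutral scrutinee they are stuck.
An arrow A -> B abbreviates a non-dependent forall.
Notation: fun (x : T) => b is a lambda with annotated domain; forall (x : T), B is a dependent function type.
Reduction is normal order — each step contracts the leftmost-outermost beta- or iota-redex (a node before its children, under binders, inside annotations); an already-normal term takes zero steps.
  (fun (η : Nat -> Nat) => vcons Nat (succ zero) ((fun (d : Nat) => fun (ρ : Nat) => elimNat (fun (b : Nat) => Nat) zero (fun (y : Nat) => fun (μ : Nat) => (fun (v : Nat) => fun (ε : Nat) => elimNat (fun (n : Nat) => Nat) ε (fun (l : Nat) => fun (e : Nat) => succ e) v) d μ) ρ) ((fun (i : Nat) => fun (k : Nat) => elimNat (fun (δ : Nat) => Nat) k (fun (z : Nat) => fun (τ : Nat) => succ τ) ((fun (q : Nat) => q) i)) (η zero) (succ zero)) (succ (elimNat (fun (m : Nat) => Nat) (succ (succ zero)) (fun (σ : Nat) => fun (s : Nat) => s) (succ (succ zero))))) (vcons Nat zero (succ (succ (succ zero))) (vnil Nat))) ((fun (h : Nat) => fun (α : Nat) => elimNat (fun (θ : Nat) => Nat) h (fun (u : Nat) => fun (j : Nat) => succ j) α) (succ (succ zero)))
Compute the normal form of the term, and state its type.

normal form:
  vcons Nat (succ zero) (succ (succ (succ (succ (succ (succ (succ (succ (succ zero))))))))) (vcons Nat zero (succ (succ (succ zero))) (vnil Nat))
inferred type:
  Vec Nat (succ (succ zero))
observation: contracting a beta-redex first, the term normalizes in 70 steps.


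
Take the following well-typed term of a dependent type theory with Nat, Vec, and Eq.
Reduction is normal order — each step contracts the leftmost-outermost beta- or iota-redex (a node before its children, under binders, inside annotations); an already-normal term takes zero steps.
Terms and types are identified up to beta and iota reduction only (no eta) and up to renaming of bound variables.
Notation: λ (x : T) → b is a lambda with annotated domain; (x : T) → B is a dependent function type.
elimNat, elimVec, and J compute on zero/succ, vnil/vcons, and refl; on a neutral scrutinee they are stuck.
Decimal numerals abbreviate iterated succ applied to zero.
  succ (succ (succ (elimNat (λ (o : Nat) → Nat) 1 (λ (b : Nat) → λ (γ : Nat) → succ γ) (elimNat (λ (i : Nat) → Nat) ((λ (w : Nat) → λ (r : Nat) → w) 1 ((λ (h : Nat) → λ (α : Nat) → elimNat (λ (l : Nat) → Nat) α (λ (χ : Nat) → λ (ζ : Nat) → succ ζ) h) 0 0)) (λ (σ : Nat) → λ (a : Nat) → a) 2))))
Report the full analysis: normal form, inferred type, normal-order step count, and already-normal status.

resulting normal form:
  5
the term's type:
  Nat
steps to reach normal form (normal order): 13
term was already normal: no
first contracted redex: an elimNat iota-redex
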